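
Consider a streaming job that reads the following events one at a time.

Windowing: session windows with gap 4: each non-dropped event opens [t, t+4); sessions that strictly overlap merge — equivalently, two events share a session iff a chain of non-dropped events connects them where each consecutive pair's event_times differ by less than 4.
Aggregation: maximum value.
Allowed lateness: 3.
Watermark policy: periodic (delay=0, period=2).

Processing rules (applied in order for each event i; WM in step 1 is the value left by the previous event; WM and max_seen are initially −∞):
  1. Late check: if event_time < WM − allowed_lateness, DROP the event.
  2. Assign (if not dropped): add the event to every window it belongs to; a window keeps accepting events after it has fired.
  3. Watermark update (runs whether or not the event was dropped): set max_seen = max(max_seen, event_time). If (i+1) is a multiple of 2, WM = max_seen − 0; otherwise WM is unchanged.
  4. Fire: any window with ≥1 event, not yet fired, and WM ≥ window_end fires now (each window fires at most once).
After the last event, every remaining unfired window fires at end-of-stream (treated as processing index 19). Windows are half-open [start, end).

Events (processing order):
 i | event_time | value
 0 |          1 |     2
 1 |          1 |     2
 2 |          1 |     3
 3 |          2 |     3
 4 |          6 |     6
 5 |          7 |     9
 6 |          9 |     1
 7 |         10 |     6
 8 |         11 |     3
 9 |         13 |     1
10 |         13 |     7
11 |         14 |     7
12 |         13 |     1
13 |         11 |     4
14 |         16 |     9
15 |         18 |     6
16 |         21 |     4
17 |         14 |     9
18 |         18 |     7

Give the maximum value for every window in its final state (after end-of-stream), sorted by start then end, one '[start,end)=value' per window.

[1,6)=3 [6,25)=9

i=0 t=1 v=2: → [1,5); WM=−∞
i=1 t=1 v=2: → [1,5); WM=1
i=2 t=1 v=3: → [1,5); WM=1
i=3 t=2 v=3: → [1,6); WM=2
i=4 t=6 v=6: → [6,10); WM=2
i=5 t=7 v=9: → [6,11); WM=7
i=6 t=9 v=1: → [6,13); WM=7
i=7 t=10 v=6: → [6,14); WM=10
i=8 t=11 v=3: → [6,15); WM=10
i=9 t=13 v=1: → [6,17); WM=13
i=10 t=13 v=7: → [6,17); WM=13
i=11 t=14 v=7: → [6,18); WM=14
i=12 t=13 v=1: → [6,18); WM=14
i=13 t=11 v=4: → [6,18); WM=14
i=14 t=16 v=9: → [6,20); WM=14
i=15 t=18 v=6: → [6,22); WM=18
i=16 t=21 v=4: → [6,25); WM=18
i=17 t=14 v=9: DROP (t<18-3); WM=21
i=18 t=18 v=7: → [6,25); WM=21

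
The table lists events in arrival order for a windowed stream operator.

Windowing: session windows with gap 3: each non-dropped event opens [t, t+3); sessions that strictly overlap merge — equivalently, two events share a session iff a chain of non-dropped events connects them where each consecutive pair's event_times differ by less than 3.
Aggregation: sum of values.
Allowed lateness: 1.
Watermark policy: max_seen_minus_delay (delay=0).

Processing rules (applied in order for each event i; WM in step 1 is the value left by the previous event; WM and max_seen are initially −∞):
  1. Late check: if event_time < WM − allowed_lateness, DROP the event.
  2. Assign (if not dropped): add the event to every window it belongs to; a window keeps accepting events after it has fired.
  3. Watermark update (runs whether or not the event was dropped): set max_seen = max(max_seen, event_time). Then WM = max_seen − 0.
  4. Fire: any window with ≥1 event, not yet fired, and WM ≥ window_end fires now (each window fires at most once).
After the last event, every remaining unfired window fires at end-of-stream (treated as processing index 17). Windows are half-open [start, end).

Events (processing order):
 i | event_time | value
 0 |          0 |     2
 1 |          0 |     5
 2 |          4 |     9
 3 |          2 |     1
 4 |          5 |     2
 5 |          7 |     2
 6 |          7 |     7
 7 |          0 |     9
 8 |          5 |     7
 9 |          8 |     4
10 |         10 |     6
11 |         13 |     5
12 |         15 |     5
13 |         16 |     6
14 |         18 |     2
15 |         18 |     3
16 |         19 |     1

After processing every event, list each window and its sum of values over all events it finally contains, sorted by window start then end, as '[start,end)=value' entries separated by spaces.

i=0 t=0 v=2: → [0,3); WM=0
i=1 t=0 v=5: → [0,3); WM=0
i=2 t=4 v=9: → [4,7); WM=4
i=3 t=2 v=1: DROP (t<4-1); WM=4
i=4 t=5 v=2: → [4,8); WM=5
i=5 t=7 v=2: → [4,10); WM=7
i=6 t=7 v=7: → [4,10); WM=7
i=7 t=0 v=9: DROP (t<7-1); WM=7
i=8 t=5 v=7: DROP (t<7-1); WM=7
i=9 t=8 v=4: → [4,11); WM=8
i=10 t=10 v=6: → [4,13); WM=10
i=11 t=13 v=5: → [13,16); WM=13
i=12 t=15 v=5: → [13,18); WM=15
i=13 t=16 v=6: → [13,19); WM=16
i=14 t=18 v=2: → [13,21); WM=18
i=15 t=18 v=3: → [13,21); WM=18
i=16 t=19 v=1: → [13,22); WM=19

[0,3)=7 [4,13)=30 [13,22)=22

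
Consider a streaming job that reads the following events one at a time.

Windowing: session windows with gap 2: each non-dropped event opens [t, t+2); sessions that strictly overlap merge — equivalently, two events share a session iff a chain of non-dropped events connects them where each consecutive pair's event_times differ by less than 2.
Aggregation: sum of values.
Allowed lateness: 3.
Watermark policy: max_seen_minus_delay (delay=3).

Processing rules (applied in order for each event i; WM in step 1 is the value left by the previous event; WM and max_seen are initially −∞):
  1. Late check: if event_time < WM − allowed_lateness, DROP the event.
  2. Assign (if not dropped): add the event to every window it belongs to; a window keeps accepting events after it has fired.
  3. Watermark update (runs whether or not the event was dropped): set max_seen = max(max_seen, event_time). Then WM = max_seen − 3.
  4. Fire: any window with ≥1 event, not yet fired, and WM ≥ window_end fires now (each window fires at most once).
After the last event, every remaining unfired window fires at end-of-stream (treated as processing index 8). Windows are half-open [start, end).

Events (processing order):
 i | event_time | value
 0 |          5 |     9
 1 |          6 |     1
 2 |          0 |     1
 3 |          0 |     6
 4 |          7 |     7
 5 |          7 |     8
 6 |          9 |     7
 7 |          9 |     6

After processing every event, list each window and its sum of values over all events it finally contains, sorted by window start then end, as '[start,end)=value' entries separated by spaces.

i=0 t=5 v=9: → [5,7); WM=2
i=1 t=6 v=1: → [5,8); WM=3
i=2 t=0 v=1: → [0,2); WM=3
i=3 t=0 v=6: → [0,2); WM=3
i=4 t=7 v=7: → [5,9); WM=4
i=5 t=7 v=8: → [5,9); WM=4
i=6 t=9 v=7: → [9,11); WM=6
i=7 t=9 v=6: → [9,11); WM=6

[0,2)=7 [5,9)=25 [9,11)=13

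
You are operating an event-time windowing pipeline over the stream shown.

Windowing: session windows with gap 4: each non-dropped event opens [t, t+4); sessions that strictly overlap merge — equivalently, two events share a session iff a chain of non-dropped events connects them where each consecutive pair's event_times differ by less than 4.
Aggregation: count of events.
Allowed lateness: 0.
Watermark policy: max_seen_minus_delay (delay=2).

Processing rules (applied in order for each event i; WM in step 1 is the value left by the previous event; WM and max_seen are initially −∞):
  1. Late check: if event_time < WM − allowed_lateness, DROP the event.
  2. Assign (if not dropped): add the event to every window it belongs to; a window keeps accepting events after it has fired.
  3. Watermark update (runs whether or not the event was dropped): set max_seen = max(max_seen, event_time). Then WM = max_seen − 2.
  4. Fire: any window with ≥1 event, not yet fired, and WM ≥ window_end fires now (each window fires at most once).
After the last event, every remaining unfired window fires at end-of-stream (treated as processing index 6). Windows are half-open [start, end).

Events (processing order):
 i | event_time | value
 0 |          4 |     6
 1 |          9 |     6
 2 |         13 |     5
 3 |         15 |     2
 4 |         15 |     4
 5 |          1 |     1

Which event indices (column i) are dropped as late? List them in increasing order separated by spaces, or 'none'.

i=0 t=4 v=6: → [4,8); WM=2
i=1 t=9 v=6: → [9,13); WM=7
i=2 t=13 v=5: → [13,17); WM=11
i=3 t=15 v=2: → [13,19); WM=13
i=4 t=15 v=4: → [13,19); WM=13
i=5 t=1 v=1: DROP (t<13-0); WM=13

5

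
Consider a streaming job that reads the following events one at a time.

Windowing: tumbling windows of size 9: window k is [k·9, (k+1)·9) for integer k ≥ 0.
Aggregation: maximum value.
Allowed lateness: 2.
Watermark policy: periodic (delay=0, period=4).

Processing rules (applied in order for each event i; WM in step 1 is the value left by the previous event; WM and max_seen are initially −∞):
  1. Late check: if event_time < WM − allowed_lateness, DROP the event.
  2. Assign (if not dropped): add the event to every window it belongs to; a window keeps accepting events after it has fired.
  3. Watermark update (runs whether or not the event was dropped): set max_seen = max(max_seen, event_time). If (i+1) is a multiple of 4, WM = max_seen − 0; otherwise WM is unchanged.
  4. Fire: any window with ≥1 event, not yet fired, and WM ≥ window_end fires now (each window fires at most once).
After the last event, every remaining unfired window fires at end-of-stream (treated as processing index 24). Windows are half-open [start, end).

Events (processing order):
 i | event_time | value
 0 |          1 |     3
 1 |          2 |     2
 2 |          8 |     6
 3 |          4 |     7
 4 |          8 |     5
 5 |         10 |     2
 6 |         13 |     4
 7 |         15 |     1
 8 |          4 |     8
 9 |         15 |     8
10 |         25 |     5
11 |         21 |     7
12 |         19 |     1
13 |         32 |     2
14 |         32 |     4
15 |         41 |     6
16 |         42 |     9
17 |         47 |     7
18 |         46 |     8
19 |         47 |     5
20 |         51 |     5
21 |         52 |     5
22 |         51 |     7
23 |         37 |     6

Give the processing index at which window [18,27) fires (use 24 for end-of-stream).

i=0 t=1 v=3: → [0,9); WM=−∞
i=1 t=2 v=2: → [0,9); WM=−∞
i=2 t=8 v=6: → [0,9); WM=−∞
i=3 t=4 v=7: → [0,9); WM=8
i=4 t=8 v=5: → [0,9); WM=8
i=5 t=10 v=2: → [9,18); WM=8
i=6 t=13 v=4: → [9,18); WM=8
i=7 t=15 v=1: → [9,18); WM=15; [0,9) fires=7
i=8 t=4 v=8: DROP (t<15-2); WM=15
i=9 t=15 v=8: → [9,18); WM=15
i=10 t=25 v=5: → [18,27); WM=15
i=11 t=21 v=7: → [18,27); WM=25; [9,18) fires=8
i=12 t=19 v=1: DROP (t<25-2); WM=25
i=13 t=32 v=2: → [27,36); WM=25
i=14 t=32 v=4: → [27,36); WM=25
i=15 t=41 v=6: → [36,45); WM=41; [18,27) fires=7 [27,36) fires=4
i=16 t=42 v=9: → [36,45); WM=41
i=17 t=47 v=7: → [45,54); WM=41
i=18 t=46 v=8: → [45,54); WM=41
i=19 t=47 v=5: → [45,54); WM=47; [36,45) fires=9
i=20 t=51 v=5: → [45,54); WM=47
i=21 t=52 v=5: → [45,54); WM=47
i=22 t=51 v=7: → [45,54); WM=47
i=23 t=37 v=6: DROP (t<47-2); WM=52

15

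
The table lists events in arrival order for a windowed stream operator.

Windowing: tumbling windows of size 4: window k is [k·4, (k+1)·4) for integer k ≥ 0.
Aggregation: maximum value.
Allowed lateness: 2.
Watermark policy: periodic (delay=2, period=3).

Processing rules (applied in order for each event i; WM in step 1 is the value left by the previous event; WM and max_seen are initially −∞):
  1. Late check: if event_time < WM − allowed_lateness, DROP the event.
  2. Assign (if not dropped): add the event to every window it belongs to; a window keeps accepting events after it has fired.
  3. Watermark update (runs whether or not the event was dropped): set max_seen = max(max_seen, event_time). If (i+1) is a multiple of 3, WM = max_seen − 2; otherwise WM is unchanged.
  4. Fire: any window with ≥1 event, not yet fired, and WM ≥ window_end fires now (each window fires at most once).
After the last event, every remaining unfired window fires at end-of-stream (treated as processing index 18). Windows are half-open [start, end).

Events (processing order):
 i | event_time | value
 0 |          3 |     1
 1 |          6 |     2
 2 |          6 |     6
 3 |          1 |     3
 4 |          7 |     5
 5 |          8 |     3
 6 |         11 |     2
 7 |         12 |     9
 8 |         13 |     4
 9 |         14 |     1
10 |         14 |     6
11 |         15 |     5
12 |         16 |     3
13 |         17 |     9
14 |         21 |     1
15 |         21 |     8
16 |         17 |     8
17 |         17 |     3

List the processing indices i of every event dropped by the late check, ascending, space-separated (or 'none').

3

i=0 t=3 v=1: → [0,4); WM=−∞
i=1 t=6 v=2: → [4,8); WM=−∞
i=2 t=6 v=6: → [4,8); WM=4; [0,4) fires=1
i=3 t=1 v=3: DROP (t<4-2); WM=4
i=4 t=7 v=5: → [4,8); WM=4
i=5 t=8 v=3: → [8,12); WM=6
i=6 t=11 v=2: → [8,12); WM=6
i=7 t=12 v=9: → [12,16); WM=6
i=8 t=13 v=4: → [12,16); WM=11; [4,8) fires=6
i=9 t=14 v=1: → [12,16); WM=11
i=10 t=14 v=6: → [12,16); WM=11
i=11 t=15 v=5: → [12,16); WM=13; [8,12) fires=3
i=12 t=16 v=3: → [16,20); WM=13
i=13 t=17 v=9: → [16,20); WM=13
i=14 t=21 v=1: → [20,24); WM=19; [12,16) fires=9
i=15 t=21 v=8: → [20,24); WM=19
i=16 t=17 v=8: → [16,20); WM=19
i=17 t=17 v=3: → [16,20); WM=19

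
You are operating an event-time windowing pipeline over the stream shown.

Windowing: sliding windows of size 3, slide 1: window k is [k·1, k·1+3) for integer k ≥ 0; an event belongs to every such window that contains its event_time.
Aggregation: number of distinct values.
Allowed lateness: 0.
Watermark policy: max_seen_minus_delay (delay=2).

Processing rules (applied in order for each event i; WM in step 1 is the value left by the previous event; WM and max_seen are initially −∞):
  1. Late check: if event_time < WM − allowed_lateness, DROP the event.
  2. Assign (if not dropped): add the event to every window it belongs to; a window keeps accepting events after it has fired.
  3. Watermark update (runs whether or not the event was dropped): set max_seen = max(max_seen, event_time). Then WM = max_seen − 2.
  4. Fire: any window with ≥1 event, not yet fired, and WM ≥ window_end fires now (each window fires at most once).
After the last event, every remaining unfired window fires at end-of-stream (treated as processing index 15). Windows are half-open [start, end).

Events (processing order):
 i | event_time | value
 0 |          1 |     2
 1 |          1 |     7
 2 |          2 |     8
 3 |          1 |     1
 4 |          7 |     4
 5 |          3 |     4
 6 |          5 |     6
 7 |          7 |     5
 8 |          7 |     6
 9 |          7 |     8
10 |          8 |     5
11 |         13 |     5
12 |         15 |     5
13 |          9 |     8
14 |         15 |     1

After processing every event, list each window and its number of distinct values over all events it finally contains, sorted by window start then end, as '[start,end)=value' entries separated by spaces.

[0,3)=4 [1,4)=4 [2,5)=1 [3,6)=1 [4,7)=1 [5,8)=4 [6,9)=4 [7,10)=4 [8,11)=1 [11,14)=1 [12,15)=1 [13,16)=2 [14,17)=2 [15,18)=2

i=0 t=1 v=2: → [1,4),[0,3); WM=-1
i=1 t=1 v=7: → [1,4),[0,3); WM=-1
i=2 t=2 v=8: → [2,5),[1,4),[0,3); WM=0
i=3 t=1 v=1: → [1,4),[0,3); WM=0
i=4 t=7 v=4: → [7,10),[6,9),[5,8); WM=5; [0,3) fires=4 [1,4) fires=4 [2,5) fires=1
i=5 t=3 v=4: DROP (t<5-0); WM=5
i=6 t=5 v=6: → [5,8),[4,7),[3,6); WM=5
i=7 t=7 v=5: → [7,10),[6,9),[5,8); WM=5
i=8 t=7 v=6: → [7,10),[6,9),[5,8); WM=5
i=9 t=7 v=8: → [7,10),[6,9),[5,8); WM=5
i=10 t=8 v=5: → [8,11),[7,10),[6,9); WM=6; [3,6) fires=1
i=11 t=13 v=5: → [13,16),[12,15),[11,14); WM=11; [4,7) fires=1 [5,8) fires=4 [6,9) fires=4 [7,10) fires=4 [8,11) fires=1
i=12 t=15 v=5: → [15,18),[14,17),[13,16); WM=13
i=13 t=9 v=8: DROP (t<13-0); WM=13
i=14 t=15 v=1: → [15,18),[14,17),[13,16); WM=13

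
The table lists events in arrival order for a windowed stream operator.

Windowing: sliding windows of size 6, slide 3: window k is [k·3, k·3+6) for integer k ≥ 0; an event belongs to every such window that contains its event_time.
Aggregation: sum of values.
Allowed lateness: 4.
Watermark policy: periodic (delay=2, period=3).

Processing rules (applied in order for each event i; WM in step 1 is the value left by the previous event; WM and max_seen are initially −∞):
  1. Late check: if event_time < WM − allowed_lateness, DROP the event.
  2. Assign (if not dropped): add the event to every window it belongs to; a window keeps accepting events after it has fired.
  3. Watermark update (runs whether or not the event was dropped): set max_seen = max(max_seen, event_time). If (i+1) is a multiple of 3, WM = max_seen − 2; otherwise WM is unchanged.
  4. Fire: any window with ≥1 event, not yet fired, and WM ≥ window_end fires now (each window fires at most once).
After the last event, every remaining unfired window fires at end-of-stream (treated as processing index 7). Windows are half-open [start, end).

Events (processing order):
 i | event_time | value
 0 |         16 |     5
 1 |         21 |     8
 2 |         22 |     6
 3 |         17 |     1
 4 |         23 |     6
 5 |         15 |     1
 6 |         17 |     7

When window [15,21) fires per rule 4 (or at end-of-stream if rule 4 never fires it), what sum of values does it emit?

6

i=0 t=16 v=5: → [15,21),[12,18); WM=−∞
i=1 t=21 v=8: → [21,27),[18,24); WM=−∞
i=2 t=22 v=6: → [21,27),[18,24); WM=20; [12,18) fires=5
i=3 t=17 v=1: → [15,21),[12,18); WM=20
i=4 t=23 v=6: → [21,27),[18,24); WM=20
i=5 t=15 v=1: DROP (t<20-4); WM=21; [15,21) fires=6
i=6 t=17 v=7: → [15,21),[12,18); WM=21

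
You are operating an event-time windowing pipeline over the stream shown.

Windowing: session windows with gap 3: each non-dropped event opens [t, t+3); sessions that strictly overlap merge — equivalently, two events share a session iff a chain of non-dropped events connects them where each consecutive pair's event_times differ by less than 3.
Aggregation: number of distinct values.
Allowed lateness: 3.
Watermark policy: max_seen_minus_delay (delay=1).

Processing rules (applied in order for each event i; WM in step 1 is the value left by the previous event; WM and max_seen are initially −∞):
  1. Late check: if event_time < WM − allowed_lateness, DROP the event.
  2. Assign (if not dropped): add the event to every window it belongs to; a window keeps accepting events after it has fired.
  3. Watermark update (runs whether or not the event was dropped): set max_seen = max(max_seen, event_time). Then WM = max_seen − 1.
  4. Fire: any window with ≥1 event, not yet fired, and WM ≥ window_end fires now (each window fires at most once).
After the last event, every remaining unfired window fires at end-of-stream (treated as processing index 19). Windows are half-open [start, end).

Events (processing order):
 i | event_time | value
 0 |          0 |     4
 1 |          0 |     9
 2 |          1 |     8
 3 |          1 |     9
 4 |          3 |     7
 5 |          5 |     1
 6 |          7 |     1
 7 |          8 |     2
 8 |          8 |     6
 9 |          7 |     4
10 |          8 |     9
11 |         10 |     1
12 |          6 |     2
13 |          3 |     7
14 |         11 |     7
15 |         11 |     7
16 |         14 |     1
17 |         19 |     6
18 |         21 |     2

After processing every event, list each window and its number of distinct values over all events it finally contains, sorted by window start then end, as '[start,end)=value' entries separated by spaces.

i=0 t=0 v=4: → [0,3); WM=-1
i=1 t=0 v=9: → [0,3); WM=-1
i=2 t=1 v=8: → [0,4); WM=0
i=3 t=1 v=9: → [0,4); WM=0
i=4 t=3 v=7: → [0,6); WM=2
i=5 t=5 v=1: → [0,8); WM=4
i=6 t=7 v=1: → [0,10); WM=6
i=7 t=8 v=2: → [0,11); WM=7
i=8 t=8 v=6: → [0,11); WM=7
i=9 t=7 v=4: → [0,11); WM=7
i=10 t=8 v=9: → [0,11); WM=7
i=11 t=10 v=1: → [0,13); WM=9
i=12 t=6 v=2: → [0,13); WM=9
i=13 t=3 v=7: DROP (t<9-3); WM=9
i=14 t=11 v=7: → [0,14); WM=10
i=15 t=11 v=7: → [0,14); WM=10
i=16 t=14 v=1: → [14,17); WM=13
i=17 t=19 v=6: → [19,22); WM=18
i=18 t=21 v=2: → [19,24); WM=20

[0,14)=7 [14,17)=1 [19,24)=2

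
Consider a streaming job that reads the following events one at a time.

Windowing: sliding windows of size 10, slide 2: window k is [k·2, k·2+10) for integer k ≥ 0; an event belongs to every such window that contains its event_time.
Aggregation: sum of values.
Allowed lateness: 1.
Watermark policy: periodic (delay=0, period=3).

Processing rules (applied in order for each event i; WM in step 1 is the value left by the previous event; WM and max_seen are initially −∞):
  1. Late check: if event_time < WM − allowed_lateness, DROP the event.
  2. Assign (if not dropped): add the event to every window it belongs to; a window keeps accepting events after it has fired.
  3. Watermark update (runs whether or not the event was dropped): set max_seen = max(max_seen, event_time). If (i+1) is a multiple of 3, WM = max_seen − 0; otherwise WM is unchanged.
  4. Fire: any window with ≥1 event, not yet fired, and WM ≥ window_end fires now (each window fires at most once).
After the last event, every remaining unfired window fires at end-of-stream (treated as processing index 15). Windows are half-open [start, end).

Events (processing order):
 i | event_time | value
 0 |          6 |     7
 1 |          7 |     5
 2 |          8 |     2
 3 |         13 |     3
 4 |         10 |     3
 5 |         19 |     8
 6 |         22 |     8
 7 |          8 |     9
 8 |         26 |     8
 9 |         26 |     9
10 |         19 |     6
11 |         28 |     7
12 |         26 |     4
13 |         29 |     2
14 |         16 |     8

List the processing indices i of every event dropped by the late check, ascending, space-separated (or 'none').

i=0 t=6 v=7: → [6,16),[4,14),[2,12),[0,10); WM=−∞
i=1 t=7 v=5: → [6,16),[4,14),[2,12),[0,10); WM=−∞
i=2 t=8 v=2: → [8,18),[6,16),[4,14),[2,12),[0,10); WM=8
i=3 t=13 v=3: → [12,22),[10,20),[8,18),[6,16),[4,14); WM=8
i=4 t=10 v=3: → [10,20),[8,18),[6,16),[4,14),[2,12); WM=8
i=5 t=19 v=8: → [18,28),[16,26),[14,24),[12,22),[10,20); WM=19; [0,10) fires=14 [2,12) fires=17 [4,14) fires=20 [6,16) fires=20 [8,18) fires=8
i=6 t=22 v=8: → [22,32),[20,30),[18,28),[16,26),[14,24); WM=19
i=7 t=8 v=9: DROP (t<19-1); WM=19
i=8 t=26 v=8: → [26,36),[24,34),[22,32),[20,30),[18,28); WM=26; [10,20) fires=14 [12,22) fires=11 [14,24) fires=16 [16,26) fires=16
i=9 t=26 v=9: → [26,36),[24,34),[22,32),[20,30),[18,28); WM=26
i=10 t=19 v=6: DROP (t<26-1); WM=26
i=11 t=28 v=7: → [28,38),[26,36),[24,34),[22,32),[20,30); WM=28; [18,28) fires=33
i=12 t=26 v=4: DROP (t<28-1); WM=28
i=13 t=29 v=2: → [28,38),[26,36),[24,34),[22,32),[20,30); WM=28
i=14 t=16 v=8: DROP (t<28-1); WM=29

7 10 12 14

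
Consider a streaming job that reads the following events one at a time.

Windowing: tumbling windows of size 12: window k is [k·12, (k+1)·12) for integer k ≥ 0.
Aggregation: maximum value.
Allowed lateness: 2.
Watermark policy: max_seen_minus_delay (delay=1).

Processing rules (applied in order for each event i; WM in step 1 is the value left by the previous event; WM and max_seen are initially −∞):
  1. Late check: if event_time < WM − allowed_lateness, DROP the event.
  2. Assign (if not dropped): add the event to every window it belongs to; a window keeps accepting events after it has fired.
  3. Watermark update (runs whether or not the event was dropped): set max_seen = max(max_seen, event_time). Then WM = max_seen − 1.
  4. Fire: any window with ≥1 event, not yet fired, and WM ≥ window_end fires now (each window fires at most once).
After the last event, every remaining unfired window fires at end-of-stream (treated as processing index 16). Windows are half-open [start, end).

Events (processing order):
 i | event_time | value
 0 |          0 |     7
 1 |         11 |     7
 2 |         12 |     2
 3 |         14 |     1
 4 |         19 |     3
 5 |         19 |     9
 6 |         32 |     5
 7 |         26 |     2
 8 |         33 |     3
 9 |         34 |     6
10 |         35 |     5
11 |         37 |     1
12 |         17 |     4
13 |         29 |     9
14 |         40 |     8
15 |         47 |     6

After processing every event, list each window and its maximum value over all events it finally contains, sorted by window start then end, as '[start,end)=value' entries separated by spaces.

[0,12)=7 [12,24)=9 [24,36)=6 [36,48)=8

i=0 t=0 v=7: → [0,12); WM=-1
i=1 t=11 v=7: → [0,12); WM=10
i=2 t=12 v=2: → [12,24); WM=11
i=3 t=14 v=1: → [12,24); WM=13; [0,12) fires=7
i=4 t=19 v=3: → [12,24); WM=18
i=5 t=19 v=9: → [12,24); WM=18
i=6 t=32 v=5: → [24,36); WM=31; [12,24) fires=9
i=7 t=26 v=2: DROP (t<31-2); WM=31
i=8 t=33 v=3: → [24,36); WM=32
i=9 t=34 v=6: → [24,36); WM=33
i=10 t=35 v=5: → [24,36); WM=34
i=11 t=37 v=1: → [36,48); WM=36; [24,36) fires=6
i=12 t=17 v=4: DROP (t<36-2); WM=36
i=13 t=29 v=9: DROP (t<36-2); WM=36
i=14 t=40 v=8: → [36,48); WM=39
i=15 t=47 v=6: → [36,48); WM=46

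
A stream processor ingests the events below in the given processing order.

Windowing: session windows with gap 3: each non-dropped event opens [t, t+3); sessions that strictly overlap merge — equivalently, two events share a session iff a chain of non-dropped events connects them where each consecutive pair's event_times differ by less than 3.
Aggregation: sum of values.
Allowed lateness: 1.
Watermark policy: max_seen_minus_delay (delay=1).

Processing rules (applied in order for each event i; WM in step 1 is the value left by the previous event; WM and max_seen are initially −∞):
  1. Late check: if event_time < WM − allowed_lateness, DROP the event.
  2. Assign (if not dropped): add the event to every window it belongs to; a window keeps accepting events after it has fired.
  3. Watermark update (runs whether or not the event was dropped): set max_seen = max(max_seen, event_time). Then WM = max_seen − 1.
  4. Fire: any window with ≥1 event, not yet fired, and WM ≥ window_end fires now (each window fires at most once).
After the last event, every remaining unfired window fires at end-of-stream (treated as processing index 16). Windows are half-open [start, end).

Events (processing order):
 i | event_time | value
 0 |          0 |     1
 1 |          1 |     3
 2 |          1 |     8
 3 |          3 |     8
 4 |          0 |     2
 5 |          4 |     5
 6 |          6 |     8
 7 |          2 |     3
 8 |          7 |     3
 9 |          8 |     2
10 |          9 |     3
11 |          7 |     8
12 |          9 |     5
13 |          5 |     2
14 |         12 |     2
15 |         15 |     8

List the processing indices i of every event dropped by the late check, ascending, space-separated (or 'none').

4 7 13

i=0 t=0 v=1: → [0,3); WM=-1
i=1 t=1 v=3: → [0,4); WM=0
i=2 t=1 v=8: → [0,4); WM=0
i=3 t=3 v=8: → [0,6); WM=2
i=4 t=0 v=2: DROP (t<2-1); WM=2
i=5 t=4 v=5: → [0,7); WM=3
i=6 t=6 v=8: → [0,9); WM=5
i=7 t=2 v=3: DROP (t<5-1); WM=5
i=8 t=7 v=3: → [0,10); WM=6
i=9 t=8 v=2: → [0,11); WM=7
i=10 t=9 v=3: → [0,12); WM=8
i=11 t=7 v=8: → [0,12); WM=8
i=12 t=9 v=5: → [0,12); WM=8
i=13 t=5 v=2: DROP (t<8-1); WM=8
i=14 t=12 v=2: → [12,15); WM=11
i=15 t=15 v=8: → [15,18); WM=14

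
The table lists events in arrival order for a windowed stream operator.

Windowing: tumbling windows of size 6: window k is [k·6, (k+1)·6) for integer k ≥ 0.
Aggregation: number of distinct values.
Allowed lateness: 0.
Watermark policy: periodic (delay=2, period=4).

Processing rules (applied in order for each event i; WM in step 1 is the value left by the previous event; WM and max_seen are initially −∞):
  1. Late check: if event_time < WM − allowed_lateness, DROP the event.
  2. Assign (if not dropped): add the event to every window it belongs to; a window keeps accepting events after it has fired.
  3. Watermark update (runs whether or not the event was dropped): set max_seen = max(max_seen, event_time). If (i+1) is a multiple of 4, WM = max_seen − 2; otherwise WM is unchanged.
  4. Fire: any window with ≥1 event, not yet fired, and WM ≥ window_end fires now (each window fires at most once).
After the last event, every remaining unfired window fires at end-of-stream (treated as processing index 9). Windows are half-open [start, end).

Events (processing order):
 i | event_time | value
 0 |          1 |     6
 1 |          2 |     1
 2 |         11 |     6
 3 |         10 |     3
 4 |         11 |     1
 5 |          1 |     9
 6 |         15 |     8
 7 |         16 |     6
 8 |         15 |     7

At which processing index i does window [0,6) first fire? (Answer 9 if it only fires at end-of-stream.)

3

i=0 t=1 v=6: → [0,6); WM=−∞
i=1 t=2 v=1: → [0,6); WM=−∞
i=2 t=11 v=6: → [6,12); WM=−∞
i=3 t=10 v=3: → [6,12); WM=9; [0,6) fires=2
i=4 t=11 v=1: → [6,12); WM=9
i=5 t=1 v=9: DROP (t<9-0); WM=9
i=6 t=15 v=8: → [12,18); WM=9
i=7 t=16 v=6: → [12,18); WM=14; [6,12) fires=3
i=8 t=15 v=7: → [12,18); WM=14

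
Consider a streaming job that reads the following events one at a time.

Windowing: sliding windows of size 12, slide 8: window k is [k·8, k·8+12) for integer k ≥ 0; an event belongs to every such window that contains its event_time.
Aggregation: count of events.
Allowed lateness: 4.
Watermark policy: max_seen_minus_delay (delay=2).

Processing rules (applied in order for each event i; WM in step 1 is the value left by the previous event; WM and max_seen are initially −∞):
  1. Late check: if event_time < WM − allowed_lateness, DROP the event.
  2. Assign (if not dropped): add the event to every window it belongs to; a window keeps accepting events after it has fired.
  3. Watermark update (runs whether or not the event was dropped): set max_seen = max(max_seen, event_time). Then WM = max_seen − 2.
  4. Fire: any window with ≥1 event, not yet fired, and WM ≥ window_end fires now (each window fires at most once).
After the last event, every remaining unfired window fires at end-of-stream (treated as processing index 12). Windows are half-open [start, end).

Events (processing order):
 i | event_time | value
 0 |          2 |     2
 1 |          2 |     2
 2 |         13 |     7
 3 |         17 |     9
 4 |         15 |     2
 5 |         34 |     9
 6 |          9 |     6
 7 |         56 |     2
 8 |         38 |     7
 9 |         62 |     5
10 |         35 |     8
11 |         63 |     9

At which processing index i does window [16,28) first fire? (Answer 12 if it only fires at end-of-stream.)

5

i=0 t=2 v=2: → [0,12); WM=0
i=1 t=2 v=2: → [0,12); WM=0
i=2 t=13 v=7: → [8,20); WM=11
i=3 t=17 v=9: → [16,28),[8,20); WM=15; [0,12) fires=2
i=4 t=15 v=2: → [8,20); WM=15
i=5 t=34 v=9: → [32,44),[24,36); WM=32; [8,20) fires=3 [16,28) fires=1
i=6 t=9 v=6: DROP (t<32-4); WM=32
i=7 t=56 v=2: → [56,68),[48,60); WM=54; [24,36) fires=1 [32,44) fires=1
i=8 t=38 v=7: DROP (t<54-4); WM=54
i=9 t=62 v=5: → [56,68); WM=60; [48,60) fires=1
i=10 t=35 v=8: DROP (t<60-4); WM=60
i=11 t=63 v=9: → [56,68); WM=61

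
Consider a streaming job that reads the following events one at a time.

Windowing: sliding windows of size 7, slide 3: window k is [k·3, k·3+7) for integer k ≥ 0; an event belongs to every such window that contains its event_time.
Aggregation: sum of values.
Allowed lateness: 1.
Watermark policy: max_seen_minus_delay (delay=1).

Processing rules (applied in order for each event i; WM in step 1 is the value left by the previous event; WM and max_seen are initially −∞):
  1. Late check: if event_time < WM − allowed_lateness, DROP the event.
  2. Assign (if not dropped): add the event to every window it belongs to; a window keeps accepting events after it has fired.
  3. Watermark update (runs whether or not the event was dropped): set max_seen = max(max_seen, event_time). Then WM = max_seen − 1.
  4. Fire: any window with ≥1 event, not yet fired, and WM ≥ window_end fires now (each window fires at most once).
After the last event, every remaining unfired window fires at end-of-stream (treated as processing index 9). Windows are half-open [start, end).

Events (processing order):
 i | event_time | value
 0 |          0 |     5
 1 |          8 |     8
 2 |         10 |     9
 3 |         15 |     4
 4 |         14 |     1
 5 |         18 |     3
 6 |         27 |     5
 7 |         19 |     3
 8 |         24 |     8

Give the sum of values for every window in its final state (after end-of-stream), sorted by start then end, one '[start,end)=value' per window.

i=0 t=0 v=5: → [0,7); WM=-1
i=1 t=8 v=8: → [6,13),[3,10); WM=7; [0,7) fires=5
i=2 t=10 v=9: → [9,16),[6,13); WM=9
i=3 t=15 v=4: → [15,22),[12,19),[9,16); WM=14; [3,10) fires=8 [6,13) fires=17
i=4 t=14 v=1: → [12,19),[9,16); WM=14
i=5 t=18 v=3: → [18,25),[15,22),[12,19); WM=17; [9,16) fires=14
i=6 t=27 v=5: → [27,34),[24,31),[21,28); WM=26; [12,19) fires=8 [15,22) fires=7 [18,25) fires=3
i=7 t=19 v=3: DROP (t<26-1); WM=26
i=8 t=24 v=8: DROP (t<26-1); WM=26

[0,7)=5 [3,10)=8 [6,13)=17 [9,16)=14 [12,19)=8 [15,22)=7 [18,25)=3 [21,28)=5 [24,31)=5 [27,34)=5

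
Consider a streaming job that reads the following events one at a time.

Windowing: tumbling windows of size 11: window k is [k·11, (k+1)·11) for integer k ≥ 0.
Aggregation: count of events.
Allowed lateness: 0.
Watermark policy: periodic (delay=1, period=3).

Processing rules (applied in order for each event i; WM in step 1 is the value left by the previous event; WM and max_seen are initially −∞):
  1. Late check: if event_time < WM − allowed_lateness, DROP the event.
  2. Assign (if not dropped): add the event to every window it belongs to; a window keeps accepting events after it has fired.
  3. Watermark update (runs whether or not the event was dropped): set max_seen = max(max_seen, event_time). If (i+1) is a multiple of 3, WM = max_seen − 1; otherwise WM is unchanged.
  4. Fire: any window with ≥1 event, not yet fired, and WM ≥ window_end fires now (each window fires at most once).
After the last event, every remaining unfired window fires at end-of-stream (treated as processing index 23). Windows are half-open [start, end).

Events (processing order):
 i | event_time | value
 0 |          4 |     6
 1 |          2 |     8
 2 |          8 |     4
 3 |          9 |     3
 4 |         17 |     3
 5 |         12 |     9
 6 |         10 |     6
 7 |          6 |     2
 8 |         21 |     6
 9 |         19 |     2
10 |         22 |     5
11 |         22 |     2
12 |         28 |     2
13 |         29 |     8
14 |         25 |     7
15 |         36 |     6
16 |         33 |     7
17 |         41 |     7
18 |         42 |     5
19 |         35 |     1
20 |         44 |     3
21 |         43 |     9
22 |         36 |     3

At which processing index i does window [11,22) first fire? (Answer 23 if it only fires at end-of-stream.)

i=0 t=4 v=6: → [0,11); WM=−∞
i=1 t=2 v=8: → [0,11); WM=−∞
i=2 t=8 v=4: → [0,11); WM=7
i=3 t=9 v=3: → [0,11); WM=7
i=4 t=17 v=3: → [11,22); WM=7
i=5 t=12 v=9: → [11,22); WM=16; [0,11) fires=4
i=6 t=10 v=6: DROP (t<16-0); WM=16
i=7 t=6 v=2: DROP (t<16-0); WM=16
i=8 t=21 v=6: → [11,22); WM=20
i=9 t=19 v=2: DROP (t<20-0); WM=20
i=10 t=22 v=5: → [22,33); WM=20
i=11 t=22 v=2: → [22,33); WM=21
i=12 t=28 v=2: → [22,33); WM=21
i=13 t=29 v=8: → [22,33); WM=21
i=14 t=25 v=7: → [22,33); WM=28; [11,22) fires=3
i=15 t=36 v=6: → [33,44); WM=28
i=16 t=33 v=7: → [33,44); WM=28
i=17 t=41 v=7: → [33,44); WM=40; [22,33) fires=5
i=18 t=42 v=5: → [33,44); WM=40
i=19 t=35 v=1: DROP (t<40-0); WM=40
i=20 t=44 v=3: → [44,55); WM=43
i=21 t=43 v=9: → [33,44); WM=43
i=22 t=36 v=3: DROP (t<43-0); WM=43

14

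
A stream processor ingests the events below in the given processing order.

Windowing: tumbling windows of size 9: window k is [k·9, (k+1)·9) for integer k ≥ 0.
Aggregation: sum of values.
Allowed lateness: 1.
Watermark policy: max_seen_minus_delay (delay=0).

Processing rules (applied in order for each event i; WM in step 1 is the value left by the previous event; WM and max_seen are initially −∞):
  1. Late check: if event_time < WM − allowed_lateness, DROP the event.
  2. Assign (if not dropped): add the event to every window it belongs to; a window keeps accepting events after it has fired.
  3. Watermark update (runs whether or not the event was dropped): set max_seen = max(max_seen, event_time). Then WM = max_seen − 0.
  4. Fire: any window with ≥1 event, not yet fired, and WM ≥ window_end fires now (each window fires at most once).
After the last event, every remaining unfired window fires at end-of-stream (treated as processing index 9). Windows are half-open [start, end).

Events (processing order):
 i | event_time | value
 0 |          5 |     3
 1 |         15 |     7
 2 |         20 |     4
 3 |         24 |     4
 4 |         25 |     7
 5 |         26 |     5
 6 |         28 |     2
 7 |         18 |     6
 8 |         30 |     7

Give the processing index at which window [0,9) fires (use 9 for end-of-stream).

i=0 t=5 v=3: → [0,9); WM=5
i=1 t=15 v=7: → [9,18); WM=15; [0,9) fires=3
i=2 t=20 v=4: → [18,27); WM=20; [9,18) fires=7
i=3 t=24 v=4: → [18,27); WM=24
i=4 t=25 v=7: → [18,27); WM=25
i=5 t=26 v=5: → [18,27); WM=26
i=6 t=28 v=2: → [27,36); WM=28; [18,27) fires=20
i=7 t=18 v=6: DROP (t<28-1); WM=28
i=8 t=30 v=7: → [27,36); WM=30

1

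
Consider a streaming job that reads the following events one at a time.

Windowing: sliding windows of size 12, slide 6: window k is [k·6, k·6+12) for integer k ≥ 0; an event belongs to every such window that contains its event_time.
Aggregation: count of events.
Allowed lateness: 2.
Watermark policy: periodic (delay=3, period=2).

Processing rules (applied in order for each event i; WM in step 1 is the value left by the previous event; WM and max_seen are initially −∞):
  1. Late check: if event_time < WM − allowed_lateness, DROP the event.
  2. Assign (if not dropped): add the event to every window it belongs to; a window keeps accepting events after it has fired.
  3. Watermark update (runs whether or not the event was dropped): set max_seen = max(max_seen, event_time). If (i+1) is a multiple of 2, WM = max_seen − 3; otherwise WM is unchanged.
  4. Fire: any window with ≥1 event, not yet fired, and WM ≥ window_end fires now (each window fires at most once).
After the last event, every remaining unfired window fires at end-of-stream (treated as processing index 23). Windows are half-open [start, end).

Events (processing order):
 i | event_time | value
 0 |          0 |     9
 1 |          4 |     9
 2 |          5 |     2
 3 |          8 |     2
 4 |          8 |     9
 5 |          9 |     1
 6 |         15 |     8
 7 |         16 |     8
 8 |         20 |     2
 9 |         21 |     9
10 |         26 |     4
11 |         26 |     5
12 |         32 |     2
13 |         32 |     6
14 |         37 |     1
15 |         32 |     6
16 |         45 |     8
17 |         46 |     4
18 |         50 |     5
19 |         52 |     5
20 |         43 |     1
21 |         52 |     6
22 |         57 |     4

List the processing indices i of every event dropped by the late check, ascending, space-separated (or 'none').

20

i=0 t=0 v=9: → [0,12); WM=−∞
i=1 t=4 v=9: → [0,12); WM=1
i=2 t=5 v=2: → [0,12); WM=1
i=3 t=8 v=2: → [6,18),[0,12); WM=5
i=4 t=8 v=9: → [6,18),[0,12); WM=5
i=5 t=9 v=1: → [6,18),[0,12); WM=6
i=6 t=15 v=8: → [12,24),[6,18); WM=6
i=7 t=16 v=8: → [12,24),[6,18); WM=13; [0,12) fires=6
i=8 t=20 v=2: → [18,30),[12,24); WM=13
i=9 t=21 v=9: → [18,30),[12,24); WM=18; [6,18) fires=5
i=10 t=26 v=4: → [24,36),[18,30); WM=18
i=11 t=26 v=5: → [24,36),[18,30); WM=23
i=12 t=32 v=2: → [30,42),[24,36); WM=23
i=13 t=32 v=6: → [30,42),[24,36); WM=29; [12,24) fires=4
i=14 t=37 v=1: → [36,48),[30,42); WM=29
i=15 t=32 v=6: → [30,42),[24,36); WM=34; [18,30) fires=4
i=16 t=45 v=8: → [42,54),[36,48); WM=34
i=17 t=46 v=4: → [42,54),[36,48); WM=43; [24,36) fires=5 [30,42) fires=4
i=18 t=50 v=5: → [48,60),[42,54); WM=43
i=19 t=52 v=5: → [48,60),[42,54); WM=49; [36,48) fires=3
i=20 t=43 v=1: DROP (t<49-2); WM=49
i=21 t=52 v=6: → [48,60),[42,54); WM=49
i=22 t=57 v=4: → [54,66),[48,60); WM=49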